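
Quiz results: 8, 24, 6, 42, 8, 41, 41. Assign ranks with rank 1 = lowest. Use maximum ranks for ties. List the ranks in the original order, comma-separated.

3, 4, 1, 7, 3, 6, 6

Sorted (ascending): 6, 8, 8, 24, 41, 41, 42
The 2 values of 8 occupy positions 2–3 → each gets rank 3.
The 2 values of 41 occupy positions 5–6 → each gets rank 6.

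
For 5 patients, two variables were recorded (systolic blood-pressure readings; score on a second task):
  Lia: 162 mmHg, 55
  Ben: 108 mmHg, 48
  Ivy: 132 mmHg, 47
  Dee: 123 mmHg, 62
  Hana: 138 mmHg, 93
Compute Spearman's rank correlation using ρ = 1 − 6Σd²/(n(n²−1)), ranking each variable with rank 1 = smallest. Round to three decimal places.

0.300

Ranks of variable 1: 5, 1, 3, 2, 4
Ranks of variable 2: 3, 2, 1, 4, 5
d = r₁ − r₂: 2, -1, 2, -2, -1
d²: 4, 1, 4, 4, 1; Σd² = 14
ρ = 1 − 6·14/(5·24) = 1 − 84/120 = 0.300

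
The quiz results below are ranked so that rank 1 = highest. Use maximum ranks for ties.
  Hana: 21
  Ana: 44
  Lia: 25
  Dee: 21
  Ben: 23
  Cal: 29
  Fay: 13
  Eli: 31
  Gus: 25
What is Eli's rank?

Sorted (descending): 44, 31, 29, 25, 25, 23, 21, 21, 13
The 2 values of 25 occupy positions 4–5 → each gets rank 5.
The 2 values of 21 occupy positions 7–8 → each gets rank 8.
Eli has value 31 → rank 2.

2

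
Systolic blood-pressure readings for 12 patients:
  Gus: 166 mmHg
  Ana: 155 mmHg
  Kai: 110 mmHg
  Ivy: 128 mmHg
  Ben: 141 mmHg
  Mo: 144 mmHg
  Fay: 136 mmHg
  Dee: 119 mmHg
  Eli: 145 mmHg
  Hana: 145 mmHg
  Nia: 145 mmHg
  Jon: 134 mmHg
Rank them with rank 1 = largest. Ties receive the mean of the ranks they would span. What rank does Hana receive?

Sorted (descending): 166, 155, 145, 145, 145, 144, 141, 136, 134, 128, 119, 110
The 3 values of 145 occupy positions 3–5 → average rank 4.
Hana has value 145 mmHg → rank 4.

4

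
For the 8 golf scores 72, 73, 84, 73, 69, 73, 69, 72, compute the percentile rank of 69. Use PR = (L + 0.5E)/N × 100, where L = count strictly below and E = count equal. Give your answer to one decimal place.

N = 8.
Strictly below 69: 0. Equal to 69: 2.
PR = (0 + 0.5·2)/8 × 100 = 12.5

12.5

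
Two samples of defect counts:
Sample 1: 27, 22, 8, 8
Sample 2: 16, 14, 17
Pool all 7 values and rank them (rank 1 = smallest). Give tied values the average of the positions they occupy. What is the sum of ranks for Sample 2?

Sorted (ascending): 8, 8, 14, 16, 17, 22, 27
The 2 values of 8 occupy positions 1–2 → average rank (1+2)/2 = 1.5.
Sample 2 values → pooled ranks: 16→4, 14→3, 17→5
Rank sum = 4 + 3 + 5 = 12

12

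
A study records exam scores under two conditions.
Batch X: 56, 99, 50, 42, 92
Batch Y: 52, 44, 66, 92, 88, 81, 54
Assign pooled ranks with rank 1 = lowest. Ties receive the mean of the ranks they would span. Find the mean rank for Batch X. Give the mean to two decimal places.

Sorted (ascending): 42, 44, 50, 52, 54, 56, 66, 81, 88, 92, 92, 99
The 2 values of 92 occupy positions 10–11 → average rank (10+11)/2 = 10.5.
Batch X values → pooled ranks: 56→6, 99→12, 50→3, 42→1, 92→10.5
Mean rank = (6 + 12 + 3 + 1 + 10.5) / 5 = 6.50

6.50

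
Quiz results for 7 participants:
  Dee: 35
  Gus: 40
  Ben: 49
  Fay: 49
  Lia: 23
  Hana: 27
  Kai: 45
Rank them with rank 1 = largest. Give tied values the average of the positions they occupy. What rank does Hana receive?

6

Sorted (descending): 49, 49, 45, 40, 35, 27, 23
The 2 values of 49 occupy positions 1–2 → average rank (1+2)/2 = 1.5.
Hana has value 27 → rank 6.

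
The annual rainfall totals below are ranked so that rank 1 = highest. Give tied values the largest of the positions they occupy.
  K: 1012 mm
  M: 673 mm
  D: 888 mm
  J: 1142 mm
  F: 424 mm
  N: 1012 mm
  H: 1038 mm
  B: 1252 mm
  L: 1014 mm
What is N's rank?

6

Sorted (descending): 1252, 1142, 1038, 1014, 1012, 1012, 888, 673, 424
The 2 values of 1012 occupy positions 5–6 → each gets rank 6.
N has value 1012 mm → rank 6.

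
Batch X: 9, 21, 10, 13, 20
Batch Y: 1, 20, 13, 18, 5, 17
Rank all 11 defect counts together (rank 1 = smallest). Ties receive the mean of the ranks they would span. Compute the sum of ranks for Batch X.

33

Sorted (ascending): 1, 5, 9, 10, 13, 13, 17, 18, 20, 20, 21
The 2 values of 13 occupy positions 5–6 → average rank (5+6)/2 = 5.5.
The 2 values of 20 occupy positions 9–10 → average rank (9+10)/2 = 9.5.
Batch X values → pooled ranks: 9→3, 21→11, 10→4, 13→5.5, 20→9.5
Rank sum = 3 + 11 + 4 + 5.5 + 9.5 = 33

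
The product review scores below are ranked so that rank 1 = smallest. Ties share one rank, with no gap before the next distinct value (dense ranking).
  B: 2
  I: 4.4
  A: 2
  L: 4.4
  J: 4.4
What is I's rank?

2

Sorted (ascending): 2, 2, 4.4, 4.4, 4.4
The 2 values of 2 share dense rank 1.
The 3 values of 4.4 share dense rank 2.
I has value 4.4 → rank 2.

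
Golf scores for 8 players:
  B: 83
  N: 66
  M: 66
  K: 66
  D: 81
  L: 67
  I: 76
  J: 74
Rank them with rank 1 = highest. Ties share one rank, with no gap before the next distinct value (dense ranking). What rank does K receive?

6

Sorted (descending): 83, 81, 76, 74, 67, 66, 66, 66
The 3 values of 66 share dense rank 6.
Remaining distinct values take the next consecutive integers.
K has value 66 → rank 6.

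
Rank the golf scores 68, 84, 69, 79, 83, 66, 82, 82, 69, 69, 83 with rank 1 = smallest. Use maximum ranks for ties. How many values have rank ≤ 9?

8

Sorted (ascending): 66, 68, 69, 69, 69, 79, 82, 82, 83, 83, 84
The 3 values of 69 occupy positions 3–5 → each gets rank 5.
The 2 values of 82 occupy positions 7–8 → each gets rank 8.
The 2 values of 83 occupy positions 9–10 → each gets rank 10.
Ranks ≤ 9: {1, 2, 5, 5, 5, 6, 8, 8} → 8 values.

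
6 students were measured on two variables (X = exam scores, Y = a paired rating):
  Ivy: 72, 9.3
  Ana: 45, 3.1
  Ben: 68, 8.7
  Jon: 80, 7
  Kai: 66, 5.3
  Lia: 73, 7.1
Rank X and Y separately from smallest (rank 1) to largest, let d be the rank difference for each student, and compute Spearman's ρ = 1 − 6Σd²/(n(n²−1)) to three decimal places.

0.486

Ranks of variable 1: 4, 1, 3, 6, 2, 5
Ranks of variable 2: 6, 1, 5, 3, 2, 4
d = r₁ − r₂: -2, 0, -2, 3, 0, 1
d²: 4, 0, 4, 9, 0, 1; Σd² = 18
ρ = 1 − 6·18/(6·35) = 1 − 108/210 = 0.486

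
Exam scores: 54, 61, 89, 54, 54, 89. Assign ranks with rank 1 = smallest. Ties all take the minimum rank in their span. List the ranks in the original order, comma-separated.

Sorted (ascending): 54, 54, 54, 61, 89, 89
The 3 values of 54 occupy positions 1–3 → each gets rank 1.
The 2 values of 89 occupy positions 5–6 → each gets rank 5.

1, 4, 5, 1, 1, 5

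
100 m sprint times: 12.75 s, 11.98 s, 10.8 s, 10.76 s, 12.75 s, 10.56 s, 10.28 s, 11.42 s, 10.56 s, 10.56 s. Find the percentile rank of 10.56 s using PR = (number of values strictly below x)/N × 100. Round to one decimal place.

N = 10.
Strictly below 10.56: 1. Equal to 10.56: 3.
PR = 1/10 × 100 = 10.0

10.0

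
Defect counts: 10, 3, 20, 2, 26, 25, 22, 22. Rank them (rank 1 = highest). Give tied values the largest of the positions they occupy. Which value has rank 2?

25

Sorted (descending): 26, 25, 22, 22, 20, 10, 3, 2
The 2 values of 22 occupy positions 3–4 → each gets rank 4.
Rank 2 → value 25.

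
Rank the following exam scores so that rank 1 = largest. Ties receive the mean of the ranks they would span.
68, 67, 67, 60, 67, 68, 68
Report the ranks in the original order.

2, 5, 5, 7, 5, 2, 2

Sorted (descending): 68, 68, 68, 67, 67, 67, 60
The 3 values of 68 occupy positions 1–3 → average rank 2.
The 3 values of 67 occupy positions 4–6 → average rank 5.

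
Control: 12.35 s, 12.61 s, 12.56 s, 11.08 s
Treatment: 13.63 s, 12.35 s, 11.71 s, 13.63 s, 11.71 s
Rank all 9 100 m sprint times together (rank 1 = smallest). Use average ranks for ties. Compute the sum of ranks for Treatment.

26.5

Sorted (ascending): 11.08, 11.71, 11.71, 12.35, 12.35, 12.56, 12.61, 13.63, 13.63
The 2 values of 11.71 occupy positions 2–3 → average rank (2+3)/2 = 2.5.
The 2 values of 12.35 occupy positions 4–5 → average rank (4+5)/2 = 4.5.
The 2 values of 13.63 occupy positions 8–9 → average rank (8+9)/2 = 8.5.
Treatment values → pooled ranks: 13.63→8.5, 12.35→4.5, 11.71→2.5, 13.63→8.5, 11.71→2.5
Rank sum = 8.5 + 4.5 + 2.5 + 8.5 + 2.5 = 26.5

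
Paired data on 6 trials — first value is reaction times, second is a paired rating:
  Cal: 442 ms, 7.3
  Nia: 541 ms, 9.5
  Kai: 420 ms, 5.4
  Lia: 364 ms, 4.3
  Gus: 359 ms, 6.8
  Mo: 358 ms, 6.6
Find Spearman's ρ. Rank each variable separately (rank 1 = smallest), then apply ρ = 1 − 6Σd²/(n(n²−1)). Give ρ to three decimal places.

Ranks of variable 1: 5, 6, 4, 3, 2, 1
Ranks of variable 2: 5, 6, 2, 1, 4, 3
d = r₁ − r₂: 0, 0, 2, 2, -2, -2
d²: 0, 0, 4, 4, 4, 4; Σd² = 16
ρ = 1 − 6·16/(6·35) = 1 − 96/210 = 0.543

0.543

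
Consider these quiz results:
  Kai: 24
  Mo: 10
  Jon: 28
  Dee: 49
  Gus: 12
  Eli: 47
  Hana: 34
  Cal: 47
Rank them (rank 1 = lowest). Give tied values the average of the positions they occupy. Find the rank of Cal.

Sorted (ascending): 10, 12, 24, 28, 34, 47, 47, 49
The 2 values of 47 occupy positions 6–7 → average rank (6+7)/2 = 6.5.
Cal has value 47 → rank 6.5.

6.5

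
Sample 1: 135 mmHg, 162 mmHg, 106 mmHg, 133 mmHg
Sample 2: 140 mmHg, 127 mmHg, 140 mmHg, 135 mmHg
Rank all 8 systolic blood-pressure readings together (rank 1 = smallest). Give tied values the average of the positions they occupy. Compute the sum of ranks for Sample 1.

Sorted (ascending): 106, 127, 133, 135, 135, 140, 140, 162
The 2 values of 135 occupy positions 4–5 → average rank (4+5)/2 = 4.5.
The 2 values of 140 occupy positions 6–7 → average rank (6+7)/2 = 6.5.
Sample 1 values → pooled ranks: 135→4.5, 162→8, 106→1, 133→3
Rank sum = 4.5 + 8 + 1 + 3 = 16.5

16.5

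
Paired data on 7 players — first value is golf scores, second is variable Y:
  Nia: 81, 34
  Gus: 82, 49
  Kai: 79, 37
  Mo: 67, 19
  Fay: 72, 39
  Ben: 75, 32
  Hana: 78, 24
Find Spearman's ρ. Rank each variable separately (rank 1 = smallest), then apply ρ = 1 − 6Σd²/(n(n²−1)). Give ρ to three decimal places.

0.571

Ranks of variable 1: 6, 7, 5, 1, 2, 3, 4
Ranks of variable 2: 4, 7, 5, 1, 6, 3, 2
d = r₁ − r₂: 2, 0, 0, 0, -4, 0, 2
d²: 4, 0, 0, 0, 16, 0, 4; Σd² = 24
ρ = 1 − 6·24/(7·48) = 1 − 144/336 = 0.571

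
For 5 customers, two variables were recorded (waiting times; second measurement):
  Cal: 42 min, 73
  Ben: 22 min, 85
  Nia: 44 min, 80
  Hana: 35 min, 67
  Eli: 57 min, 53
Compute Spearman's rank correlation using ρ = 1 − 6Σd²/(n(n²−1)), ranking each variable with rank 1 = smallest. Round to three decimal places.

Ranks of variable 1: 3, 1, 4, 2, 5
Ranks of variable 2: 3, 5, 4, 2, 1
d = r₁ − r₂: 0, -4, 0, 0, 4
d²: 0, 16, 0, 0, 16; Σd² = 32
ρ = 1 − 6·32/(5·24) = 1 − 192/120 = -0.600

-0.600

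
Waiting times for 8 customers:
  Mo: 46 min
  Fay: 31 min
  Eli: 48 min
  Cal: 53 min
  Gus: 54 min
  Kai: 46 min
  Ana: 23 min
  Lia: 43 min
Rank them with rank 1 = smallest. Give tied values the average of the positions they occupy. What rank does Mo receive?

4.5

Sorted (ascending): 23, 31, 43, 46, 46, 48, 53, 54
The 2 values of 46 occupy positions 4–5 → average rank (4+5)/2 = 4.5.
Mo has value 46 min → rank 4.5.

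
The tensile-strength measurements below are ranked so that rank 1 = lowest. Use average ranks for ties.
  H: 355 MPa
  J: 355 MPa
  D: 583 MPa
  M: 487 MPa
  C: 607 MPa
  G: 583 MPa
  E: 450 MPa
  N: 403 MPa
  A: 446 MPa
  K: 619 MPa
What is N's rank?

Sorted (ascending): 355, 355, 403, 446, 450, 487, 583, 583, 607, 619
The 2 values of 355 occupy positions 1–2 → average rank (1+2)/2 = 1.5.
The 2 values of 583 occupy positions 7–8 → average rank (7+8)/2 = 7.5.
N has value 403 MPa → rank 3.

3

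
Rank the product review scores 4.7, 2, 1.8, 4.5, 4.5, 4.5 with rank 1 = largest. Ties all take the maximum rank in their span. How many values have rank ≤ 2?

1

Sorted (descending): 4.7, 4.5, 4.5, 4.5, 2, 1.8
The 3 values of 4.5 occupy positions 2–4 → each gets rank 4.
Ranks ≤ 2: {1} → 1 value.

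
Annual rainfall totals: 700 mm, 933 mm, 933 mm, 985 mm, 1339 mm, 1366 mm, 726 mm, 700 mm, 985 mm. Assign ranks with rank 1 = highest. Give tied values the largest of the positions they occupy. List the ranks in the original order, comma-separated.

9, 6, 6, 4, 2, 1, 7, 9, 4

Sorted (descending): 1366, 1339, 985, 985, 933, 933, 726, 700, 700
The 2 values of 985 occupy positions 3–4 → each gets rank 4.
The 2 values of 933 occupy positions 5–6 → each gets rank 6.
The 2 values of 700 occupy positions 8–9 → each gets rank 9.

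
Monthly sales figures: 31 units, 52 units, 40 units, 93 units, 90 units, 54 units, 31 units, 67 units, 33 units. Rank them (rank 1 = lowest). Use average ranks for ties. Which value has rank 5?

52

Sorted (ascending): 31, 31, 33, 40, 52, 54, 67, 90, 93
The 2 values of 31 occupy positions 1–2 → average rank (1+2)/2 = 1.5.
Rank 5 → value 52.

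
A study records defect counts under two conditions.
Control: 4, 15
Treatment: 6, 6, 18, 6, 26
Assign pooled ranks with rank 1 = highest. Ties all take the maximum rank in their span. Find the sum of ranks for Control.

10

Sorted (descending): 26, 18, 15, 6, 6, 6, 4
The 3 values of 6 occupy positions 4–6 → each gets rank 6.
Control values → pooled ranks: 4→7, 15→3
Rank sum = 7 + 3 = 10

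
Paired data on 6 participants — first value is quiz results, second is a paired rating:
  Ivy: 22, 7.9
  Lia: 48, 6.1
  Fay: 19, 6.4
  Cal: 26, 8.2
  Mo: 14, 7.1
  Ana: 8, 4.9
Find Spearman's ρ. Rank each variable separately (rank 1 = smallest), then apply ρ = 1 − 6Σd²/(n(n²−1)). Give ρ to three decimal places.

Ranks of variable 1: 4, 6, 3, 5, 2, 1
Ranks of variable 2: 5, 2, 3, 6, 4, 1
d = r₁ − r₂: -1, 4, 0, -1, -2, 0
d²: 1, 16, 0, 1, 4, 0; Σd² = 22
ρ = 1 − 6·22/(6·35) = 1 − 132/210 = 0.371

0.371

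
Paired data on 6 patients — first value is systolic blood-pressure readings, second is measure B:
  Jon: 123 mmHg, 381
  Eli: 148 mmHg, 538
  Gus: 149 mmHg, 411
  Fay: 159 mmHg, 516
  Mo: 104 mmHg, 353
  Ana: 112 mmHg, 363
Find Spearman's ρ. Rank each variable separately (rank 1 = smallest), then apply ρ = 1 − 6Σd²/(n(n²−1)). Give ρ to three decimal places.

Ranks of variable 1: 3, 4, 5, 6, 1, 2
Ranks of variable 2: 3, 6, 4, 5, 1, 2
d = r₁ − r₂: 0, -2, 1, 1, 0, 0
d²: 0, 4, 1, 1, 0, 0; Σd² = 6
ρ = 1 − 6·6/(6·35) = 1 − 36/210 = 0.829

0.829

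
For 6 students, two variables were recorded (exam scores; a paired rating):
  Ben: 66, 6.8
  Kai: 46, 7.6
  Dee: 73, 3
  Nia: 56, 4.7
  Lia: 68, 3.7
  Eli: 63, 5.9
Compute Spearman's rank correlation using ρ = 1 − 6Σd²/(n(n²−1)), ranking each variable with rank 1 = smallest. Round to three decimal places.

-0.771

Ranks of variable 1: 4, 1, 6, 2, 5, 3
Ranks of variable 2: 5, 6, 1, 3, 2, 4
d = r₁ − r₂: -1, -5, 5, -1, 3, -1
d²: 1, 25, 25, 1, 9, 1; Σd² = 62
ρ = 1 − 6·62/(6·35) = 1 − 372/210 = -0.771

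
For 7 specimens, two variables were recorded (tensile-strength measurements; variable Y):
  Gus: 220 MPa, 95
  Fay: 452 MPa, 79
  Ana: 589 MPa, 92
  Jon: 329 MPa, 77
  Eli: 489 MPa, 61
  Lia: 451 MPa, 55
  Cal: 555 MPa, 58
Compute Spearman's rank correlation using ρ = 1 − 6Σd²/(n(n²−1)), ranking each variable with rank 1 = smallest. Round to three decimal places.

-0.179

Ranks of variable 1: 1, 4, 7, 2, 5, 3, 6
Ranks of variable 2: 7, 5, 6, 4, 3, 1, 2
d = r₁ − r₂: -6, -1, 1, -2, 2, 2, 4
d²: 36, 1, 1, 4, 4, 4, 16; Σd² = 66
ρ = 1 − 6·66/(7·48) = 1 − 396/336 = -0.179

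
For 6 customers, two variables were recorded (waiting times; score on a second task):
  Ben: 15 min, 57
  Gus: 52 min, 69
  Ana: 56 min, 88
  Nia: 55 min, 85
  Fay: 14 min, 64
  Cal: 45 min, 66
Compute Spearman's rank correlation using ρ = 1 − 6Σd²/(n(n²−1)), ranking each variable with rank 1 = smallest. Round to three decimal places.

Ranks of variable 1: 2, 4, 6, 5, 1, 3
Ranks of variable 2: 1, 4, 6, 5, 2, 3
d = r₁ − r₂: 1, 0, 0, 0, -1, 0
d²: 1, 0, 0, 0, 1, 0; Σd² = 2
ρ = 1 − 6·2/(6·35) = 1 − 12/210 = 0.943

0.943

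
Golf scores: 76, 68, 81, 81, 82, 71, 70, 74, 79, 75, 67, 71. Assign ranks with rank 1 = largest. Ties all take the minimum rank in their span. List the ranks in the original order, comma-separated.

5, 11, 2, 2, 1, 8, 10, 7, 4, 6, 12, 8

Sorted (descending): 82, 81, 81, 79, 76, 75, 74, 71, 71, 70, 68, 67
The 2 values of 81 occupy positions 2–3 → each gets rank 2.
The 2 values of 71 occupy positions 8–9 → each gets rank 8.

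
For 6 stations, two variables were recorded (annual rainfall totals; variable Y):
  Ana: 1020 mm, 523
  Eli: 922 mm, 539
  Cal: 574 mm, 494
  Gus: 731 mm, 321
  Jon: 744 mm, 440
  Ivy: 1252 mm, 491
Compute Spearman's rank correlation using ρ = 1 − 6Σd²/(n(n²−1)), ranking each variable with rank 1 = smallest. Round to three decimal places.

0.314

Ranks of variable 1: 5, 4, 1, 2, 3, 6
Ranks of variable 2: 5, 6, 4, 1, 2, 3
d = r₁ − r₂: 0, -2, -3, 1, 1, 3
d²: 0, 4, 9, 1, 1, 9; Σd² = 24
ρ = 1 − 6·24/(6·35) = 1 − 144/210 = 0.314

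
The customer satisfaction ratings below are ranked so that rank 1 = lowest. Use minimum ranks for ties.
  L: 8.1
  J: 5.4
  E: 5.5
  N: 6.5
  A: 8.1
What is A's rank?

Sorted (ascending): 5.4, 5.5, 6.5, 8.1, 8.1
The 2 values of 8.1 occupy positions 4–5 → each gets rank 4.
A has value 8.1 → rank 4.

4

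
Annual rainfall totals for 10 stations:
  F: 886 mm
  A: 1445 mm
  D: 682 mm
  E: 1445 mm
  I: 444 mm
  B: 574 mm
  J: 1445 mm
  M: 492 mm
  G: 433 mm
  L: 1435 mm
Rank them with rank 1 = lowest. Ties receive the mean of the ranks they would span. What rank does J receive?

Sorted (ascending): 433, 444, 492, 574, 682, 886, 1435, 1445, 1445, 1445
The 3 values of 1445 occupy positions 8–10 → average rank 9.
J has value 1445 mm → rank 9.

9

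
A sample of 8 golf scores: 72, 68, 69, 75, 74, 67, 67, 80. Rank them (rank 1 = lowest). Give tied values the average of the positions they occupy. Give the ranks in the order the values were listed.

5, 3, 4, 7, 6, 1.5, 1.5, 8

Sorted (ascending): 67, 67, 68, 69, 72, 74, 75, 80
The 2 values of 67 occupy positions 1–2 → average rank (1+2)/2 = 1.5.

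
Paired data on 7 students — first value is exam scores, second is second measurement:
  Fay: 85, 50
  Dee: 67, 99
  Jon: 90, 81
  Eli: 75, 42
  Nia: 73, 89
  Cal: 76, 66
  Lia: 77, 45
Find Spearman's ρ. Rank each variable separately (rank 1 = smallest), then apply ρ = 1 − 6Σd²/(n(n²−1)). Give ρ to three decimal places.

-0.393

Ranks of variable 1: 6, 1, 7, 3, 2, 4, 5
Ranks of variable 2: 3, 7, 5, 1, 6, 4, 2
d = r₁ − r₂: 3, -6, 2, 2, -4, 0, 3
d²: 9, 36, 4, 4, 16, 0, 9; Σd² = 78
ρ = 1 − 6·78/(7·48) = 1 − 468/336 = -0.393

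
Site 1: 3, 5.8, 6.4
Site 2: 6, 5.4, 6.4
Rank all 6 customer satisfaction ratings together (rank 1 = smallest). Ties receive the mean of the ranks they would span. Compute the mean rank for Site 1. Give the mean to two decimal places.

Sorted (ascending): 3, 5.4, 5.8, 6, 6.4, 6.4
The 2 values of 6.4 occupy positions 5–6 → average rank (5+6)/2 = 5.5.
Site 1 values → pooled ranks: 3→1, 5.8→3, 6.4→5.5
Mean rank = (1 + 3 + 5.5) / 3 = 3.17

3.17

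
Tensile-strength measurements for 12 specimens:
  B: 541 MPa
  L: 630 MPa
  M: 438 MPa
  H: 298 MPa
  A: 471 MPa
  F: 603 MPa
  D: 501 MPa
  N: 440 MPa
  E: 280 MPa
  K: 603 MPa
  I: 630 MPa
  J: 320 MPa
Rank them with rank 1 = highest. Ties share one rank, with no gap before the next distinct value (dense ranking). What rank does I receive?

1

Sorted (descending): 630, 630, 603, 603, 541, 501, 471, 440, 438, 320, 298, 280
The 2 values of 630 share dense rank 1.
The 2 values of 603 share dense rank 2.
Remaining distinct values take the next consecutive integers.
I has value 630 MPa → rank 1.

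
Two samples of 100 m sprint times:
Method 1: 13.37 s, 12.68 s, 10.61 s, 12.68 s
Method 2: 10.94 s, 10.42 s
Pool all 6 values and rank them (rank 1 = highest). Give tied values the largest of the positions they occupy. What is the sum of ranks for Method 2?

10

Sorted (descending): 13.37, 12.68, 12.68, 10.94, 10.61, 10.42
The 2 values of 12.68 occupy positions 2–3 → each gets rank 3.
Method 2 values → pooled ranks: 10.94→4, 10.42→6
Rank sum = 4 + 6 = 10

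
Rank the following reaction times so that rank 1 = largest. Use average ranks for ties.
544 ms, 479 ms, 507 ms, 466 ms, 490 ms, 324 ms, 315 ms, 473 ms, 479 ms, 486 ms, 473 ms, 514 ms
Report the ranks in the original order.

1, 6.5, 3, 10, 4, 11, 12, 8.5, 6.5, 5, 8.5, 2

Sorted (descending): 544, 514, 507, 490, 486, 479, 479, 473, 473, 466, 324, 315
The 2 values of 479 occupy positions 6–7 → average rank (6+7)/2 = 6.5.
The 2 values of 473 occupy positions 8–9 → average rank (8+9)/2 = 8.5.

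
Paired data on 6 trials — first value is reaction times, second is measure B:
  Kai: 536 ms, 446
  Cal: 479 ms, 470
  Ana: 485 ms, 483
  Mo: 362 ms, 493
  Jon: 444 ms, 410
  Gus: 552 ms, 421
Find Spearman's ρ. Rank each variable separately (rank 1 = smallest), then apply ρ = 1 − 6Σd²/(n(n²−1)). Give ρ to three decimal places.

-0.371

Ranks of variable 1: 5, 3, 4, 1, 2, 6
Ranks of variable 2: 3, 4, 5, 6, 1, 2
d = r₁ − r₂: 2, -1, -1, -5, 1, 4
d²: 4, 1, 1, 25, 1, 16; Σd² = 48
ρ = 1 − 6·48/(6·35) = 1 − 288/210 = -0.371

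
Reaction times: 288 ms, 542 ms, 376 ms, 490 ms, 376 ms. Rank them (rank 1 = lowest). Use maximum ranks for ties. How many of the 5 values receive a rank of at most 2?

1

Sorted (ascending): 288, 376, 376, 490, 542
The 2 values of 376 occupy positions 2–3 → each gets rank 3.
Ranks ≤ 2: {1} → 1 value.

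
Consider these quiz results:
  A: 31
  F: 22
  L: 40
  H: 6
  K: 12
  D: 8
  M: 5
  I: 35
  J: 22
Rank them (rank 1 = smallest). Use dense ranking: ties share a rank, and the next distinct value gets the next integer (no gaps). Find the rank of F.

Sorted (ascending): 5, 6, 8, 12, 22, 22, 31, 35, 40
The 2 values of 22 share dense rank 5.
Remaining distinct values take the next consecutive integers.
F has value 22 → rank 5.

5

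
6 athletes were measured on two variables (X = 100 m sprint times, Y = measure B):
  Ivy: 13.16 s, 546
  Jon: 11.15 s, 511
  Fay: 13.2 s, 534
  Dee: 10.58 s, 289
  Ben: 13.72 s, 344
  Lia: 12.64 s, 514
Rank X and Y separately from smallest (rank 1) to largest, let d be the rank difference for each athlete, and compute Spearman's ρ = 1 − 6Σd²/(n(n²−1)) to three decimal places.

Ranks of variable 1: 4, 2, 5, 1, 6, 3
Ranks of variable 2: 6, 3, 5, 1, 2, 4
d = r₁ − r₂: -2, -1, 0, 0, 4, -1
d²: 4, 1, 0, 0, 16, 1; Σd² = 22
ρ = 1 − 6·22/(6·35) = 1 − 132/210 = 0.371

0.371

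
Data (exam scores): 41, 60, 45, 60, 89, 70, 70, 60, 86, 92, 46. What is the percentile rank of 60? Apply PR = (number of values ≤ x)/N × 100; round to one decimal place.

N = 11.
Strictly below 60: 3. Equal to 60: 3.
PR = 6/11 × 100 = 54.5

54.5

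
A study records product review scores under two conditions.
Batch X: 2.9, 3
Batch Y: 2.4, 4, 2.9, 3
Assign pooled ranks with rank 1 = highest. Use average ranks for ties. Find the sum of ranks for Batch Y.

14

Sorted (descending): 4, 3, 3, 2.9, 2.9, 2.4
The 2 values of 3 occupy positions 2–3 → average rank (2+3)/2 = 2.5.
The 2 values of 2.9 occupy positions 4–5 → average rank (4+5)/2 = 4.5.
Batch Y values → pooled ranks: 2.4→6, 4→1, 2.9→4.5, 3→2.5
Rank sum = 6 + 1 + 4.5 + 2.5 = 14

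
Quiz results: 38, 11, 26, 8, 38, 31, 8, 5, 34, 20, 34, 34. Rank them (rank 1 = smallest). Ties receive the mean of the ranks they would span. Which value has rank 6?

26

Sorted (ascending): 5, 8, 8, 11, 20, 26, 31, 34, 34, 34, 38, 38
The 2 values of 8 occupy positions 2–3 → average rank (2+3)/2 = 2.5.
The 3 values of 34 occupy positions 8–10 → average rank 9.
The 2 values of 38 occupy positions 11–12 → average rank (11+12)/2 = 11.5.
Rank 6 → value 26.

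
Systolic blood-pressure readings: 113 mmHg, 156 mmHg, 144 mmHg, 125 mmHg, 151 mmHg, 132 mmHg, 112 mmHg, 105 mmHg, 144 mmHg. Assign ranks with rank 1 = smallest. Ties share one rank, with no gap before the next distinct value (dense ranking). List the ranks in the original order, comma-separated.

3, 8, 6, 4, 7, 5, 2, 1, 6

Sorted (ascending): 105, 112, 113, 125, 132, 144, 144, 151, 156
The 2 values of 144 share dense rank 6.
Remaining distinct values take the next consecutive integers.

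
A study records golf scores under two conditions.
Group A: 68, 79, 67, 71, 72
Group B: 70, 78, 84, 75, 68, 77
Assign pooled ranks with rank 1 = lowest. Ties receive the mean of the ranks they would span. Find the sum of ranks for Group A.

24.5

Sorted (ascending): 67, 68, 68, 70, 71, 72, 75, 77, 78, 79, 84
The 2 values of 68 occupy positions 2–3 → average rank (2+3)/2 = 2.5.
Group A values → pooled ranks: 68→2.5, 79→10, 67→1, 71→5, 72→6
Rank sum = 2.5 + 10 + 1 + 5 + 6 = 24.5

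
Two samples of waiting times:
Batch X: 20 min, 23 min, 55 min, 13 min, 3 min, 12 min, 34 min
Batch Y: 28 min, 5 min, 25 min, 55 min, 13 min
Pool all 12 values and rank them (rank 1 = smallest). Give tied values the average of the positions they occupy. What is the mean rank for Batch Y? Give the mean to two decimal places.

7.00

Sorted (ascending): 3, 5, 12, 13, 13, 20, 23, 25, 28, 34, 55, 55
The 2 values of 13 occupy positions 4–5 → average rank (4+5)/2 = 4.5.
The 2 values of 55 occupy positions 11–12 → average rank (11+12)/2 = 11.5.
Batch Y values → pooled ranks: 28→9, 5→2, 25→8, 55→11.5, 13→4.5
Mean rank = (9 + 2 + 8 + 11.5 + 4.5) / 5 = 7.00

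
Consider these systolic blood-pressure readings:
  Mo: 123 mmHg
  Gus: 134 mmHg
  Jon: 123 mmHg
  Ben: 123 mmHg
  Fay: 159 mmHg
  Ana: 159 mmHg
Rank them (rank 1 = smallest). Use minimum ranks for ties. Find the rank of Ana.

Sorted (ascending): 123, 123, 123, 134, 159, 159
The 3 values of 123 occupy positions 1–3 → each gets rank 1.
The 2 values of 159 occupy positions 5–6 → each gets rank 5.
Ana has value 159 mmHg → rank 5.

5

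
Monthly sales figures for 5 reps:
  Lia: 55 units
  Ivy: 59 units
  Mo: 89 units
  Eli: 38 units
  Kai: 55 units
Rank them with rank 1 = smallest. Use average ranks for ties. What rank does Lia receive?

2.5

Sorted (ascending): 38, 55, 55, 59, 89
The 2 values of 55 occupy positions 2–3 → average rank (2+3)/2 = 2.5.
Lia has value 55 units → rank 2.5.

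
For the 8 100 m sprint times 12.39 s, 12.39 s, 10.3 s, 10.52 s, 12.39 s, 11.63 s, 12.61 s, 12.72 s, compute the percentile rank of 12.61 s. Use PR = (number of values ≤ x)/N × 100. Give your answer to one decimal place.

N = 8.
Strictly below 12.61: 6. Equal to 12.61: 1.
PR = 7/8 × 100 = 87.5

87.5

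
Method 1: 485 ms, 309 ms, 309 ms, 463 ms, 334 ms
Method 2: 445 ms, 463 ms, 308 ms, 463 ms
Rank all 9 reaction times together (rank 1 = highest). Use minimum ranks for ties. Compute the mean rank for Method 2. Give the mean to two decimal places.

4.50

Sorted (descending): 485, 463, 463, 463, 445, 334, 309, 309, 308
The 3 values of 463 occupy positions 2–4 → each gets rank 2.
The 2 values of 309 occupy positions 7–8 → each gets rank 7.
Method 2 values → pooled ranks: 445→5, 463→2, 308→9, 463→2
Mean rank = (5 + 2 + 9 + 2) / 4 = 4.50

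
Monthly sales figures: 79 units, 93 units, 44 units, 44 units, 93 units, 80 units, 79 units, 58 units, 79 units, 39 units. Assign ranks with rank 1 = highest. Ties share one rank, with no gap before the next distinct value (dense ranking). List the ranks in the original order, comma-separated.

Sorted (descending): 93, 93, 80, 79, 79, 79, 58, 44, 44, 39
The 2 values of 93 share dense rank 1.
The 3 values of 79 share dense rank 3.
The 2 values of 44 share dense rank 5.
Remaining distinct values take the next consecutive integers.

3, 1, 5, 5, 1, 2, 3, 4, 3, 6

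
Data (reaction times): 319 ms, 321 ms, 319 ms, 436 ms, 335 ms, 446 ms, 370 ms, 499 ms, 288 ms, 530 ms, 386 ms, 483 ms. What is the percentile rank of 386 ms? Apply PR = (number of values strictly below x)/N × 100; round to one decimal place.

N = 12.
Strictly below 386: 6. Equal to 386: 1.
PR = 6/12 × 100 = 50.0

50.0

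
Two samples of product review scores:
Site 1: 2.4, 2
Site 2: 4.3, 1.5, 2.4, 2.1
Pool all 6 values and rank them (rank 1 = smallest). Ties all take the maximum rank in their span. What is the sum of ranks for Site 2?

15

Sorted (ascending): 1.5, 2, 2.1, 2.4, 2.4, 4.3
The 2 values of 2.4 occupy positions 4–5 → each gets rank 5.
Site 2 values → pooled ranks: 4.3→6, 1.5→1, 2.4→5, 2.1→3
Rank sum = 6 + 1 + 5 + 3 = 15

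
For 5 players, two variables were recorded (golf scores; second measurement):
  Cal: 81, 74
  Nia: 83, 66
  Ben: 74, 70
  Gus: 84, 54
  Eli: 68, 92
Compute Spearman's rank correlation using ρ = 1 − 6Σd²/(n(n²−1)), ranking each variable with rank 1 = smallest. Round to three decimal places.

Ranks of variable 1: 3, 4, 2, 5, 1
Ranks of variable 2: 4, 2, 3, 1, 5
d = r₁ − r₂: -1, 2, -1, 4, -4
d²: 1, 4, 1, 16, 16; Σd² = 38
ρ = 1 − 6·38/(5·24) = 1 − 228/120 = -0.900

-0.900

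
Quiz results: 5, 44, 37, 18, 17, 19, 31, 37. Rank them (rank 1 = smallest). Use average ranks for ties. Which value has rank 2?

Sorted (ascending): 5, 17, 18, 19, 31, 37, 37, 44
The 2 values of 37 occupy positions 6–7 → average rank (6+7)/2 = 6.5.
Rank 2 → value 17.

17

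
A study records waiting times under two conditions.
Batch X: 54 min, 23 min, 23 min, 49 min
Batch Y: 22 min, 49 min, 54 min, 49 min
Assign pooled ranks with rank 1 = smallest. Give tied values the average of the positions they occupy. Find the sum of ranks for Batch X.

17.5

Sorted (ascending): 22, 23, 23, 49, 49, 49, 54, 54
The 2 values of 23 occupy positions 2–3 → average rank (2+3)/2 = 2.5.
The 3 values of 49 occupy positions 4–6 → average rank 5.
The 2 values of 54 occupy positions 7–8 → average rank (7+8)/2 = 7.5.
Batch X values → pooled ranks: 54→7.5, 23→2.5, 23→2.5, 49→5
Rank sum = 7.5 + 2.5 + 2.5 + 5 = 17.5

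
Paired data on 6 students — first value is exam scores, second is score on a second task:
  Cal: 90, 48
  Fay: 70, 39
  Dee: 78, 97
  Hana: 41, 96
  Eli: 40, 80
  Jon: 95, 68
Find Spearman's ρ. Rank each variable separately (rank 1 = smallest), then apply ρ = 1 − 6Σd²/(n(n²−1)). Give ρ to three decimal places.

Ranks of variable 1: 5, 3, 4, 2, 1, 6
Ranks of variable 2: 2, 1, 6, 5, 4, 3
d = r₁ − r₂: 3, 2, -2, -3, -3, 3
d²: 9, 4, 4, 9, 9, 9; Σd² = 44
ρ = 1 − 6·44/(6·35) = 1 − 264/210 = -0.257

-0.257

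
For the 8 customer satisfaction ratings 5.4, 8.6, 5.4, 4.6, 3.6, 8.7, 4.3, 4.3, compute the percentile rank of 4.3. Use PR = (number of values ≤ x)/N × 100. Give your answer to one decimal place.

N = 8.
Strictly below 4.3: 1. Equal to 4.3: 2.
PR = 3/8 × 100 = 37.5

37.5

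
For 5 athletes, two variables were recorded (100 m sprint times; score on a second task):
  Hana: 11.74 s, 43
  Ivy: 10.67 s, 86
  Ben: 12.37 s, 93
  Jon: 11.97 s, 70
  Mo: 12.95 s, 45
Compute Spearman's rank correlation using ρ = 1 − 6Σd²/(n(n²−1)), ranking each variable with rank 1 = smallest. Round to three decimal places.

0.000

Ranks of variable 1: 2, 1, 4, 3, 5
Ranks of variable 2: 1, 4, 5, 3, 2
d = r₁ − r₂: 1, -3, -1, 0, 3
d²: 1, 9, 1, 0, 9; Σd² = 20
ρ = 1 − 6·20/(5·24) = 1 − 120/120 = 0.000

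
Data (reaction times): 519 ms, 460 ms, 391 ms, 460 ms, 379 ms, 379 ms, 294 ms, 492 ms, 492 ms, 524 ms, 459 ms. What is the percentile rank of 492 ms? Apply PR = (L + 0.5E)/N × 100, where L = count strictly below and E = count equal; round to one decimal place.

72.7

N = 11.
Strictly below 492: 7. Equal to 492: 2.
PR = (7 + 0.5·2)/11 × 100 = 72.7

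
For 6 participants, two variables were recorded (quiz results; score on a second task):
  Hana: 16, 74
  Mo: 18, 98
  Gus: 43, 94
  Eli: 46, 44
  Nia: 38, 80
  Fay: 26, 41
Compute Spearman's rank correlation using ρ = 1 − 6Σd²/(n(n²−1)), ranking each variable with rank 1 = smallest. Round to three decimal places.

Ranks of variable 1: 1, 2, 5, 6, 4, 3
Ranks of variable 2: 3, 6, 5, 2, 4, 1
d = r₁ − r₂: -2, -4, 0, 4, 0, 2
d²: 4, 16, 0, 16, 0, 4; Σd² = 40
ρ = 1 − 6·40/(6·35) = 1 − 240/210 = -0.143

-0.143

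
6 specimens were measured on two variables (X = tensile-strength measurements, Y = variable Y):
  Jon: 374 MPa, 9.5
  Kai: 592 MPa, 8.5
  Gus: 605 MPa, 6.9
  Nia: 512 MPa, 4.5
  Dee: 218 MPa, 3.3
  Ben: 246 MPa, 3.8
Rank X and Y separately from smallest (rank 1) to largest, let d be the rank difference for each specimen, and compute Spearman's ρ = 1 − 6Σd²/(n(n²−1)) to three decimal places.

Ranks of variable 1: 3, 5, 6, 4, 1, 2
Ranks of variable 2: 6, 5, 4, 3, 1, 2
d = r₁ − r₂: -3, 0, 2, 1, 0, 0
d²: 9, 0, 4, 1, 0, 0; Σd² = 14
ρ = 1 − 6·14/(6·35) = 1 − 84/210 = 0.600

0.600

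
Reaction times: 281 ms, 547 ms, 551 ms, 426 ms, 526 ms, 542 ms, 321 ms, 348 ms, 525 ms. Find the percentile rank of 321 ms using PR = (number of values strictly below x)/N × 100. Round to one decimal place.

11.1

N = 9.
Strictly below 321: 1. Equal to 321: 1.
PR = 1/9 × 100 = 11.1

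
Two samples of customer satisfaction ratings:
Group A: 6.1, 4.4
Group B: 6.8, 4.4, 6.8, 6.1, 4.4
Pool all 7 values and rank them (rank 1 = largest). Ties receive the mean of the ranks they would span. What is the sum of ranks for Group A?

Sorted (descending): 6.8, 6.8, 6.1, 6.1, 4.4, 4.4, 4.4
The 2 values of 6.8 occupy positions 1–2 → average rank (1+2)/2 = 1.5.
The 2 values of 6.1 occupy positions 3–4 → average rank (3+4)/2 = 3.5.
The 3 values of 4.4 occupy positions 5–7 → average rank 6.
Group A values → pooled ranks: 6.1→3.5, 4.4→6
Rank sum = 3.5 + 6 = 9.5

9.5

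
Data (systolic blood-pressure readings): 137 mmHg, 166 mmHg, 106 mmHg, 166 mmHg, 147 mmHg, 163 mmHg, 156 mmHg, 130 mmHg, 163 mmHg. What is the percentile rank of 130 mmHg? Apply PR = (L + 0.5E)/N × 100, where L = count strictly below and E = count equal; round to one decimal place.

N = 9.
Strictly below 130: 1. Equal to 130: 1.
PR = (1 + 0.5·1)/9 × 100 = 16.7

16.7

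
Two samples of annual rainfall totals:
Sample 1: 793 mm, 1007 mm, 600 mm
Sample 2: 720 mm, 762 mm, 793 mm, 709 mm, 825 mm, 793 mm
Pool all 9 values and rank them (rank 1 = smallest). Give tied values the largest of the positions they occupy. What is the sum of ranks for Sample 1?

Sorted (ascending): 600, 709, 720, 762, 793, 793, 793, 825, 1007
The 3 values of 793 occupy positions 5–7 → each gets rank 7.
Sample 1 values → pooled ranks: 793→7, 1007→9, 600→1
Rank sum = 7 + 9 + 1 = 17

17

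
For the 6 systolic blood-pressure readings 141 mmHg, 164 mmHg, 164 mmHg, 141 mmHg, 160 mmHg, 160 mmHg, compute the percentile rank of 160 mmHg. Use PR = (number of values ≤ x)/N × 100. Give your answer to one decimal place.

N = 6.
Strictly below 160: 2. Equal to 160: 2.
PR = 4/6 × 100 = 66.7

66.7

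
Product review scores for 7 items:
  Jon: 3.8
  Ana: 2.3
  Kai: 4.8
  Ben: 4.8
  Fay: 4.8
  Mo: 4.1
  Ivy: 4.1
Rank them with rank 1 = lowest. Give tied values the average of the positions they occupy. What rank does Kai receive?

Sorted (ascending): 2.3, 3.8, 4.1, 4.1, 4.8, 4.8, 4.8
The 2 values of 4.1 occupy positions 3–4 → average rank (3+4)/2 = 3.5.
The 3 values of 4.8 occupy positions 5–7 → average rank 6.
Kai has value 4.8 → rank 6.

6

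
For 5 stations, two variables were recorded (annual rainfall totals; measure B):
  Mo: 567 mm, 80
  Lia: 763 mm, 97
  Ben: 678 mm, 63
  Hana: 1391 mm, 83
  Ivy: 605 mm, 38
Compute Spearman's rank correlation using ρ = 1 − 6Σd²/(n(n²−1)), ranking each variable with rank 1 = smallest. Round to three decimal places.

Ranks of variable 1: 1, 4, 3, 5, 2
Ranks of variable 2: 3, 5, 2, 4, 1
d = r₁ − r₂: -2, -1, 1, 1, 1
d²: 4, 1, 1, 1, 1; Σd² = 8
ρ = 1 − 6·8/(5·24) = 1 − 48/120 = 0.600

0.600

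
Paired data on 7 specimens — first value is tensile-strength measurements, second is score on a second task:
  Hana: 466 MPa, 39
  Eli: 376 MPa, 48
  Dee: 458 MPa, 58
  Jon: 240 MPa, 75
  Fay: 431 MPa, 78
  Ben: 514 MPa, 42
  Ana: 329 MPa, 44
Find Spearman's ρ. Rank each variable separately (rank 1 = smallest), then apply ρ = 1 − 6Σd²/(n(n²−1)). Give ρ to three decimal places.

-0.536

Ranks of variable 1: 6, 3, 5, 1, 4, 7, 2
Ranks of variable 2: 1, 4, 5, 6, 7, 2, 3
d = r₁ − r₂: 5, -1, 0, -5, -3, 5, -1
d²: 25, 1, 0, 25, 9, 25, 1; Σd² = 86
ρ = 1 − 6·86/(7·48) = 1 − 516/336 = -0.536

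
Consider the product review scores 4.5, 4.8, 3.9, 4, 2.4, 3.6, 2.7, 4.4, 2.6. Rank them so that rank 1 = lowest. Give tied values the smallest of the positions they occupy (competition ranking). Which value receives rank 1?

Sorted (ascending): 2.4, 2.6, 2.7, 3.6, 3.9, 4, 4.4, 4.5, 4.8
No ties — each value takes its position as its rank.
Rank 1 → value 2.4.

2.4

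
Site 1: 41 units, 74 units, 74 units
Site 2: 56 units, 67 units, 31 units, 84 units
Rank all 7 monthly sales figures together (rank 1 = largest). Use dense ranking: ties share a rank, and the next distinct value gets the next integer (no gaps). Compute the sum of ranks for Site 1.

Sorted (descending): 84, 74, 74, 67, 56, 41, 31
The 2 values of 74 share dense rank 2.
Remaining distinct values take the next consecutive integers.
Site 1 values → pooled ranks: 41→5, 74→2, 74→2
Rank sum = 5 + 2 + 2 = 9

9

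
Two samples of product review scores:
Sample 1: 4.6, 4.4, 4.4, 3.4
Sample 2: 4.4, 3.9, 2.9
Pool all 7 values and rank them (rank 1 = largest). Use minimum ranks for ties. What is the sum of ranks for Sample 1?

Sorted (descending): 4.6, 4.4, 4.4, 4.4, 3.9, 3.4, 2.9
The 3 values of 4.4 occupy positions 2–4 → each gets rank 2.
Sample 1 values → pooled ranks: 4.6→1, 4.4→2, 4.4→2, 3.4→6
Rank sum = 1 + 2 + 2 + 6 = 11

11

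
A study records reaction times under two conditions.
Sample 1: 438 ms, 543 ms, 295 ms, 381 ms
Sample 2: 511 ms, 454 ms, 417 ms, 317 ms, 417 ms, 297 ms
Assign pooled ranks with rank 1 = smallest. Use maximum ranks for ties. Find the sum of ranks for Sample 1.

Sorted (ascending): 295, 297, 317, 381, 417, 417, 438, 454, 511, 543
The 2 values of 417 occupy positions 5–6 → each gets rank 6.
Sample 1 values → pooled ranks: 438→7, 543→10, 295→1, 381→4
Rank sum = 7 + 10 + 1 + 4 = 22

22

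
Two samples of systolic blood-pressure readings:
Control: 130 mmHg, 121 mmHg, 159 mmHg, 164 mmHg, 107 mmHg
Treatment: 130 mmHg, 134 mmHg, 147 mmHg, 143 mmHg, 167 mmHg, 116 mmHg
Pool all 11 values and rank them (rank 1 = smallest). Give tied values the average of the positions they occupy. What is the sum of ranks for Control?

27.5

Sorted (ascending): 107, 116, 121, 130, 130, 134, 143, 147, 159, 164, 167
The 2 values of 130 occupy positions 4–5 → average rank (4+5)/2 = 4.5.
Control values → pooled ranks: 130→4.5, 121→3, 159→9, 164→10, 107→1
Rank sum = 4.5 + 3 + 9 + 10 + 1 = 27.5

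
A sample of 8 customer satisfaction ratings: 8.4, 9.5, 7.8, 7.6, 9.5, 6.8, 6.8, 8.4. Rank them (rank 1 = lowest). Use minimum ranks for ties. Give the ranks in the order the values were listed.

5, 7, 4, 3, 7, 1, 1, 5

Sorted (ascending): 6.8, 6.8, 7.6, 7.8, 8.4, 8.4, 9.5, 9.5
The 2 values of 6.8 occupy positions 1–2 → each gets rank 1.
The 2 values of 8.4 occupy positions 5–6 → each gets rank 5.
The 2 values of 9.5 occupy positions 7–8 → each gets rank 7.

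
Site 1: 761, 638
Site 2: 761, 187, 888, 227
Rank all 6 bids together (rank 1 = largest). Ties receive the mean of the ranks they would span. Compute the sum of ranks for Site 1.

6.5

Sorted (descending): 888, 761, 761, 638, 227, 187
The 2 values of 761 occupy positions 2–3 → average rank (2+3)/2 = 2.5.
Site 1 values → pooled ranks: 761→2.5, 638→4
Rank sum = 2.5 + 4 = 6.5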